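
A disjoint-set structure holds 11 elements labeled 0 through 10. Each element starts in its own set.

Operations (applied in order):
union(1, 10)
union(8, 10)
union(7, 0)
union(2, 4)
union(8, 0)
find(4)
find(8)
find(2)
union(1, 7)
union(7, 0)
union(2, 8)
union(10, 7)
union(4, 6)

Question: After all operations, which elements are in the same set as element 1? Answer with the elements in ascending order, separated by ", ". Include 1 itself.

Answer: 0, 1, 2, 4, 6, 7, 8, 10

Derivation:
Step 1: union(1, 10) -> merged; set of 1 now {1, 10}
Step 2: union(8, 10) -> merged; set of 8 now {1, 8, 10}
Step 3: union(7, 0) -> merged; set of 7 now {0, 7}
Step 4: union(2, 4) -> merged; set of 2 now {2, 4}
Step 5: union(8, 0) -> merged; set of 8 now {0, 1, 7, 8, 10}
Step 6: find(4) -> no change; set of 4 is {2, 4}
Step 7: find(8) -> no change; set of 8 is {0, 1, 7, 8, 10}
Step 8: find(2) -> no change; set of 2 is {2, 4}
Step 9: union(1, 7) -> already same set; set of 1 now {0, 1, 7, 8, 10}
Step 10: union(7, 0) -> already same set; set of 7 now {0, 1, 7, 8, 10}
Step 11: union(2, 8) -> merged; set of 2 now {0, 1, 2, 4, 7, 8, 10}
Step 12: union(10, 7) -> already same set; set of 10 now {0, 1, 2, 4, 7, 8, 10}
Step 13: union(4, 6) -> merged; set of 4 now {0, 1, 2, 4, 6, 7, 8, 10}
Component of 1: {0, 1, 2, 4, 6, 7, 8, 10}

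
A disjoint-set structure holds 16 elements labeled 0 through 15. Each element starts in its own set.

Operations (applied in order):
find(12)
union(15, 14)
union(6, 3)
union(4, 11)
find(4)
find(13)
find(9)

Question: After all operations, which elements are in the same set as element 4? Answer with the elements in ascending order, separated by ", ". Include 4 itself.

Answer: 4, 11

Derivation:
Step 1: find(12) -> no change; set of 12 is {12}
Step 2: union(15, 14) -> merged; set of 15 now {14, 15}
Step 3: union(6, 3) -> merged; set of 6 now {3, 6}
Step 4: union(4, 11) -> merged; set of 4 now {4, 11}
Step 5: find(4) -> no change; set of 4 is {4, 11}
Step 6: find(13) -> no change; set of 13 is {13}
Step 7: find(9) -> no change; set of 9 is {9}
Component of 4: {4, 11}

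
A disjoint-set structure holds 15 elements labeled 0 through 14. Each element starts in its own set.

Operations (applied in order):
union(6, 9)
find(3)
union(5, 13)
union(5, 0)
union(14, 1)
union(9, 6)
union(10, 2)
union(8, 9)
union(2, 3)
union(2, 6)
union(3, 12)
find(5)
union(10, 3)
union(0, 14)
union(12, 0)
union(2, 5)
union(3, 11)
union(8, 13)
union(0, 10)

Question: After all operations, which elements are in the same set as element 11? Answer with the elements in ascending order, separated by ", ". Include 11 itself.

Step 1: union(6, 9) -> merged; set of 6 now {6, 9}
Step 2: find(3) -> no change; set of 3 is {3}
Step 3: union(5, 13) -> merged; set of 5 now {5, 13}
Step 4: union(5, 0) -> merged; set of 5 now {0, 5, 13}
Step 5: union(14, 1) -> merged; set of 14 now {1, 14}
Step 6: union(9, 6) -> already same set; set of 9 now {6, 9}
Step 7: union(10, 2) -> merged; set of 10 now {2, 10}
Step 8: union(8, 9) -> merged; set of 8 now {6, 8, 9}
Step 9: union(2, 3) -> merged; set of 2 now {2, 3, 10}
Step 10: union(2, 6) -> merged; set of 2 now {2, 3, 6, 8, 9, 10}
Step 11: union(3, 12) -> merged; set of 3 now {2, 3, 6, 8, 9, 10, 12}
Step 12: find(5) -> no change; set of 5 is {0, 5, 13}
Step 13: union(10, 3) -> already same set; set of 10 now {2, 3, 6, 8, 9, 10, 12}
Step 14: union(0, 14) -> merged; set of 0 now {0, 1, 5, 13, 14}
Step 15: union(12, 0) -> merged; set of 12 now {0, 1, 2, 3, 5, 6, 8, 9, 10, 12, 13, 14}
Step 16: union(2, 5) -> already same set; set of 2 now {0, 1, 2, 3, 5, 6, 8, 9, 10, 12, 13, 14}
Step 17: union(3, 11) -> merged; set of 3 now {0, 1, 2, 3, 5, 6, 8, 9, 10, 11, 12, 13, 14}
Step 18: union(8, 13) -> already same set; set of 8 now {0, 1, 2, 3, 5, 6, 8, 9, 10, 11, 12, 13, 14}
Step 19: union(0, 10) -> already same set; set of 0 now {0, 1, 2, 3, 5, 6, 8, 9, 10, 11, 12, 13, 14}
Component of 11: {0, 1, 2, 3, 5, 6, 8, 9, 10, 11, 12, 13, 14}

Answer: 0, 1, 2, 3, 5, 6, 8, 9, 10, 11, 12, 13, 14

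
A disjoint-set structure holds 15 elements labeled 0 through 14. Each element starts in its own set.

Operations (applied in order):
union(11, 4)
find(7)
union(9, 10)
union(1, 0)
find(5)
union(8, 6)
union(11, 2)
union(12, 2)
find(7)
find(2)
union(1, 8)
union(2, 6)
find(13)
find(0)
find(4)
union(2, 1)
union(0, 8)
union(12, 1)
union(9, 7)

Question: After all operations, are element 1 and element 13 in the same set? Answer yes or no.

Step 1: union(11, 4) -> merged; set of 11 now {4, 11}
Step 2: find(7) -> no change; set of 7 is {7}
Step 3: union(9, 10) -> merged; set of 9 now {9, 10}
Step 4: union(1, 0) -> merged; set of 1 now {0, 1}
Step 5: find(5) -> no change; set of 5 is {5}
Step 6: union(8, 6) -> merged; set of 8 now {6, 8}
Step 7: union(11, 2) -> merged; set of 11 now {2, 4, 11}
Step 8: union(12, 2) -> merged; set of 12 now {2, 4, 11, 12}
Step 9: find(7) -> no change; set of 7 is {7}
Step 10: find(2) -> no change; set of 2 is {2, 4, 11, 12}
Step 11: union(1, 8) -> merged; set of 1 now {0, 1, 6, 8}
Step 12: union(2, 6) -> merged; set of 2 now {0, 1, 2, 4, 6, 8, 11, 12}
Step 13: find(13) -> no change; set of 13 is {13}
Step 14: find(0) -> no change; set of 0 is {0, 1, 2, 4, 6, 8, 11, 12}
Step 15: find(4) -> no change; set of 4 is {0, 1, 2, 4, 6, 8, 11, 12}
Step 16: union(2, 1) -> already same set; set of 2 now {0, 1, 2, 4, 6, 8, 11, 12}
Step 17: union(0, 8) -> already same set; set of 0 now {0, 1, 2, 4, 6, 8, 11, 12}
Step 18: union(12, 1) -> already same set; set of 12 now {0, 1, 2, 4, 6, 8, 11, 12}
Step 19: union(9, 7) -> merged; set of 9 now {7, 9, 10}
Set of 1: {0, 1, 2, 4, 6, 8, 11, 12}; 13 is not a member.

Answer: no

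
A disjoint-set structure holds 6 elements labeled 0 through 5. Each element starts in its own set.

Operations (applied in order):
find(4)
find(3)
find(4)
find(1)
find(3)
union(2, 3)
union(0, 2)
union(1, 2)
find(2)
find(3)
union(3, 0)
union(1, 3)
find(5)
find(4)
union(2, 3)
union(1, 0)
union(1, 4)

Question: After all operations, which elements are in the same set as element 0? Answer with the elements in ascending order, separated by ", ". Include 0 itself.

Answer: 0, 1, 2, 3, 4

Derivation:
Step 1: find(4) -> no change; set of 4 is {4}
Step 2: find(3) -> no change; set of 3 is {3}
Step 3: find(4) -> no change; set of 4 is {4}
Step 4: find(1) -> no change; set of 1 is {1}
Step 5: find(3) -> no change; set of 3 is {3}
Step 6: union(2, 3) -> merged; set of 2 now {2, 3}
Step 7: union(0, 2) -> merged; set of 0 now {0, 2, 3}
Step 8: union(1, 2) -> merged; set of 1 now {0, 1, 2, 3}
Step 9: find(2) -> no change; set of 2 is {0, 1, 2, 3}
Step 10: find(3) -> no change; set of 3 is {0, 1, 2, 3}
Step 11: union(3, 0) -> already same set; set of 3 now {0, 1, 2, 3}
Step 12: union(1, 3) -> already same set; set of 1 now {0, 1, 2, 3}
Step 13: find(5) -> no change; set of 5 is {5}
Step 14: find(4) -> no change; set of 4 is {4}
Step 15: union(2, 3) -> already same set; set of 2 now {0, 1, 2, 3}
Step 16: union(1, 0) -> already same set; set of 1 now {0, 1, 2, 3}
Step 17: union(1, 4) -> merged; set of 1 now {0, 1, 2, 3, 4}
Component of 0: {0, 1, 2, 3, 4}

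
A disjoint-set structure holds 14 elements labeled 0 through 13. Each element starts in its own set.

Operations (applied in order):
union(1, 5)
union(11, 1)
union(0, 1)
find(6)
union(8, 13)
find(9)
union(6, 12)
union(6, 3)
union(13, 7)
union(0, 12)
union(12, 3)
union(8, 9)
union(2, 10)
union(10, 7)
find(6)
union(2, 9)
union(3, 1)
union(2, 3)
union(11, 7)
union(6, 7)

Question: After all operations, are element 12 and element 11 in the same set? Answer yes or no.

Answer: yes

Derivation:
Step 1: union(1, 5) -> merged; set of 1 now {1, 5}
Step 2: union(11, 1) -> merged; set of 11 now {1, 5, 11}
Step 3: union(0, 1) -> merged; set of 0 now {0, 1, 5, 11}
Step 4: find(6) -> no change; set of 6 is {6}
Step 5: union(8, 13) -> merged; set of 8 now {8, 13}
Step 6: find(9) -> no change; set of 9 is {9}
Step 7: union(6, 12) -> merged; set of 6 now {6, 12}
Step 8: union(6, 3) -> merged; set of 6 now {3, 6, 12}
Step 9: union(13, 7) -> merged; set of 13 now {7, 8, 13}
Step 10: union(0, 12) -> merged; set of 0 now {0, 1, 3, 5, 6, 11, 12}
Step 11: union(12, 3) -> already same set; set of 12 now {0, 1, 3, 5, 6, 11, 12}
Step 12: union(8, 9) -> merged; set of 8 now {7, 8, 9, 13}
Step 13: union(2, 10) -> merged; set of 2 now {2, 10}
Step 14: union(10, 7) -> merged; set of 10 now {2, 7, 8, 9, 10, 13}
Step 15: find(6) -> no change; set of 6 is {0, 1, 3, 5, 6, 11, 12}
Step 16: union(2, 9) -> already same set; set of 2 now {2, 7, 8, 9, 10, 13}
Step 17: union(3, 1) -> already same set; set of 3 now {0, 1, 3, 5, 6, 11, 12}
Step 18: union(2, 3) -> merged; set of 2 now {0, 1, 2, 3, 5, 6, 7, 8, 9, 10, 11, 12, 13}
Step 19: union(11, 7) -> already same set; set of 11 now {0, 1, 2, 3, 5, 6, 7, 8, 9, 10, 11, 12, 13}
Step 20: union(6, 7) -> already same set; set of 6 now {0, 1, 2, 3, 5, 6, 7, 8, 9, 10, 11, 12, 13}
Set of 12: {0, 1, 2, 3, 5, 6, 7, 8, 9, 10, 11, 12, 13}; 11 is a member.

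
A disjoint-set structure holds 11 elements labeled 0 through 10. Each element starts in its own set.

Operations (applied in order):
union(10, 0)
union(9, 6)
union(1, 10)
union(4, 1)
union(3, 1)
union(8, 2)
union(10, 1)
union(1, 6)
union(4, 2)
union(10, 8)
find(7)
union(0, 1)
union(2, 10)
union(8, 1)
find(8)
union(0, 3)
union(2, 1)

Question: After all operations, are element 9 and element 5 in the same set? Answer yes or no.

Answer: no

Derivation:
Step 1: union(10, 0) -> merged; set of 10 now {0, 10}
Step 2: union(9, 6) -> merged; set of 9 now {6, 9}
Step 3: union(1, 10) -> merged; set of 1 now {0, 1, 10}
Step 4: union(4, 1) -> merged; set of 4 now {0, 1, 4, 10}
Step 5: union(3, 1) -> merged; set of 3 now {0, 1, 3, 4, 10}
Step 6: union(8, 2) -> merged; set of 8 now {2, 8}
Step 7: union(10, 1) -> already same set; set of 10 now {0, 1, 3, 4, 10}
Step 8: union(1, 6) -> merged; set of 1 now {0, 1, 3, 4, 6, 9, 10}
Step 9: union(4, 2) -> merged; set of 4 now {0, 1, 2, 3, 4, 6, 8, 9, 10}
Step 10: union(10, 8) -> already same set; set of 10 now {0, 1, 2, 3, 4, 6, 8, 9, 10}
Step 11: find(7) -> no change; set of 7 is {7}
Step 12: union(0, 1) -> already same set; set of 0 now {0, 1, 2, 3, 4, 6, 8, 9, 10}
Step 13: union(2, 10) -> already same set; set of 2 now {0, 1, 2, 3, 4, 6, 8, 9, 10}
Step 14: union(8, 1) -> already same set; set of 8 now {0, 1, 2, 3, 4, 6, 8, 9, 10}
Step 15: find(8) -> no change; set of 8 is {0, 1, 2, 3, 4, 6, 8, 9, 10}
Step 16: union(0, 3) -> already same set; set of 0 now {0, 1, 2, 3, 4, 6, 8, 9, 10}
Step 17: union(2, 1) -> already same set; set of 2 now {0, 1, 2, 3, 4, 6, 8, 9, 10}
Set of 9: {0, 1, 2, 3, 4, 6, 8, 9, 10}; 5 is not a member.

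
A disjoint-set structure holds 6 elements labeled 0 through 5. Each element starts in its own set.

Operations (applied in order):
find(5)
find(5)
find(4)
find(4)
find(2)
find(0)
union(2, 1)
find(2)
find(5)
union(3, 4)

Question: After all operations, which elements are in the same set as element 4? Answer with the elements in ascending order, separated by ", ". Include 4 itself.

Step 1: find(5) -> no change; set of 5 is {5}
Step 2: find(5) -> no change; set of 5 is {5}
Step 3: find(4) -> no change; set of 4 is {4}
Step 4: find(4) -> no change; set of 4 is {4}
Step 5: find(2) -> no change; set of 2 is {2}
Step 6: find(0) -> no change; set of 0 is {0}
Step 7: union(2, 1) -> merged; set of 2 now {1, 2}
Step 8: find(2) -> no change; set of 2 is {1, 2}
Step 9: find(5) -> no change; set of 5 is {5}
Step 10: union(3, 4) -> merged; set of 3 now {3, 4}
Component of 4: {3, 4}

Answer: 3, 4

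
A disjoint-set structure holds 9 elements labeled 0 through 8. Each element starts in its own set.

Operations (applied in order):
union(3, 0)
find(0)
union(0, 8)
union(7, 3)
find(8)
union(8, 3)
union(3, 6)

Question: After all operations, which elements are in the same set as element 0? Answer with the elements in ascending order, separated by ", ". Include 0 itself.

Step 1: union(3, 0) -> merged; set of 3 now {0, 3}
Step 2: find(0) -> no change; set of 0 is {0, 3}
Step 3: union(0, 8) -> merged; set of 0 now {0, 3, 8}
Step 4: union(7, 3) -> merged; set of 7 now {0, 3, 7, 8}
Step 5: find(8) -> no change; set of 8 is {0, 3, 7, 8}
Step 6: union(8, 3) -> already same set; set of 8 now {0, 3, 7, 8}
Step 7: union(3, 6) -> merged; set of 3 now {0, 3, 6, 7, 8}
Component of 0: {0, 3, 6, 7, 8}

Answer: 0, 3, 6, 7, 8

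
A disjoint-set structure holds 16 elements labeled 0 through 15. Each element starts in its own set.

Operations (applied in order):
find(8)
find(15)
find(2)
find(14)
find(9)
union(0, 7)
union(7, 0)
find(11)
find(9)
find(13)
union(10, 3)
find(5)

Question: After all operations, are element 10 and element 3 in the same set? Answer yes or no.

Answer: yes

Derivation:
Step 1: find(8) -> no change; set of 8 is {8}
Step 2: find(15) -> no change; set of 15 is {15}
Step 3: find(2) -> no change; set of 2 is {2}
Step 4: find(14) -> no change; set of 14 is {14}
Step 5: find(9) -> no change; set of 9 is {9}
Step 6: union(0, 7) -> merged; set of 0 now {0, 7}
Step 7: union(7, 0) -> already same set; set of 7 now {0, 7}
Step 8: find(11) -> no change; set of 11 is {11}
Step 9: find(9) -> no change; set of 9 is {9}
Step 10: find(13) -> no change; set of 13 is {13}
Step 11: union(10, 3) -> merged; set of 10 now {3, 10}
Step 12: find(5) -> no change; set of 5 is {5}
Set of 10: {3, 10}; 3 is a member.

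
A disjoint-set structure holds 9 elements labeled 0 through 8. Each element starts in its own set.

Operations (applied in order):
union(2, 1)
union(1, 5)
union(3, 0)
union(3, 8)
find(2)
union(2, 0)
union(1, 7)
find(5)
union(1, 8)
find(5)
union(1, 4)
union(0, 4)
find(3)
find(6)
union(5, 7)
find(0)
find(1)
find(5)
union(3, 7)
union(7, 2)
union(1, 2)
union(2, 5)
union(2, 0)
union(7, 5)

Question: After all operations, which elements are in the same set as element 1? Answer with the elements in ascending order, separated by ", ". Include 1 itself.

Answer: 0, 1, 2, 3, 4, 5, 7, 8

Derivation:
Step 1: union(2, 1) -> merged; set of 2 now {1, 2}
Step 2: union(1, 5) -> merged; set of 1 now {1, 2, 5}
Step 3: union(3, 0) -> merged; set of 3 now {0, 3}
Step 4: union(3, 8) -> merged; set of 3 now {0, 3, 8}
Step 5: find(2) -> no change; set of 2 is {1, 2, 5}
Step 6: union(2, 0) -> merged; set of 2 now {0, 1, 2, 3, 5, 8}
Step 7: union(1, 7) -> merged; set of 1 now {0, 1, 2, 3, 5, 7, 8}
Step 8: find(5) -> no change; set of 5 is {0, 1, 2, 3, 5, 7, 8}
Step 9: union(1, 8) -> already same set; set of 1 now {0, 1, 2, 3, 5, 7, 8}
Step 10: find(5) -> no change; set of 5 is {0, 1, 2, 3, 5, 7, 8}
Step 11: union(1, 4) -> merged; set of 1 now {0, 1, 2, 3, 4, 5, 7, 8}
Step 12: union(0, 4) -> already same set; set of 0 now {0, 1, 2, 3, 4, 5, 7, 8}
Step 13: find(3) -> no change; set of 3 is {0, 1, 2, 3, 4, 5, 7, 8}
Step 14: find(6) -> no change; set of 6 is {6}
Step 15: union(5, 7) -> already same set; set of 5 now {0, 1, 2, 3, 4, 5, 7, 8}
Step 16: find(0) -> no change; set of 0 is {0, 1, 2, 3, 4, 5, 7, 8}
Step 17: find(1) -> no change; set of 1 is {0, 1, 2, 3, 4, 5, 7, 8}
Step 18: find(5) -> no change; set of 5 is {0, 1, 2, 3, 4, 5, 7, 8}
Step 19: union(3, 7) -> already same set; set of 3 now {0, 1, 2, 3, 4, 5, 7, 8}
Step 20: union(7, 2) -> already same set; set of 7 now {0, 1, 2, 3, 4, 5, 7, 8}
Step 21: union(1, 2) -> already same set; set of 1 now {0, 1, 2, 3, 4, 5, 7, 8}
Step 22: union(2, 5) -> already same set; set of 2 now {0, 1, 2, 3, 4, 5, 7, 8}
Step 23: union(2, 0) -> already same set; set of 2 now {0, 1, 2, 3, 4, 5, 7, 8}
Step 24: union(7, 5) -> already same set; set of 7 now {0, 1, 2, 3, 4, 5, 7, 8}
Component of 1: {0, 1, 2, 3, 4, 5, 7, 8}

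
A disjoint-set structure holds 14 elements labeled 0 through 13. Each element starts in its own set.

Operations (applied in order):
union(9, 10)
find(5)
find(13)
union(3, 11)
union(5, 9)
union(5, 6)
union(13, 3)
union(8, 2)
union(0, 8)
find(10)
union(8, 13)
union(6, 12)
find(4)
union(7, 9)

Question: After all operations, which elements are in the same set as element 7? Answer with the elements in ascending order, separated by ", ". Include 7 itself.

Answer: 5, 6, 7, 9, 10, 12

Derivation:
Step 1: union(9, 10) -> merged; set of 9 now {9, 10}
Step 2: find(5) -> no change; set of 5 is {5}
Step 3: find(13) -> no change; set of 13 is {13}
Step 4: union(3, 11) -> merged; set of 3 now {3, 11}
Step 5: union(5, 9) -> merged; set of 5 now {5, 9, 10}
Step 6: union(5, 6) -> merged; set of 5 now {5, 6, 9, 10}
Step 7: union(13, 3) -> merged; set of 13 now {3, 11, 13}
Step 8: union(8, 2) -> merged; set of 8 now {2, 8}
Step 9: union(0, 8) -> merged; set of 0 now {0, 2, 8}
Step 10: find(10) -> no change; set of 10 is {5, 6, 9, 10}
Step 11: union(8, 13) -> merged; set of 8 now {0, 2, 3, 8, 11, 13}
Step 12: union(6, 12) -> merged; set of 6 now {5, 6, 9, 10, 12}
Step 13: find(4) -> no change; set of 4 is {4}
Step 14: union(7, 9) -> merged; set of 7 now {5, 6, 7, 9, 10, 12}
Component of 7: {5, 6, 7, 9, 10, 12}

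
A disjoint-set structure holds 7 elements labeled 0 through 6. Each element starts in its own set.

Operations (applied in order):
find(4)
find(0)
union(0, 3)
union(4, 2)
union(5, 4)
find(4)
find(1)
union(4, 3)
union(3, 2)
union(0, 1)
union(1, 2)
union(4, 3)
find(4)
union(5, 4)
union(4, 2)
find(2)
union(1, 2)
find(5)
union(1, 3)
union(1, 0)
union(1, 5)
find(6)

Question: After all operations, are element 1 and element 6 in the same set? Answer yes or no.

Step 1: find(4) -> no change; set of 4 is {4}
Step 2: find(0) -> no change; set of 0 is {0}
Step 3: union(0, 3) -> merged; set of 0 now {0, 3}
Step 4: union(4, 2) -> merged; set of 4 now {2, 4}
Step 5: union(5, 4) -> merged; set of 5 now {2, 4, 5}
Step 6: find(4) -> no change; set of 4 is {2, 4, 5}
Step 7: find(1) -> no change; set of 1 is {1}
Step 8: union(4, 3) -> merged; set of 4 now {0, 2, 3, 4, 5}
Step 9: union(3, 2) -> already same set; set of 3 now {0, 2, 3, 4, 5}
Step 10: union(0, 1) -> merged; set of 0 now {0, 1, 2, 3, 4, 5}
Step 11: union(1, 2) -> already same set; set of 1 now {0, 1, 2, 3, 4, 5}
Step 12: union(4, 3) -> already same set; set of 4 now {0, 1, 2, 3, 4, 5}
Step 13: find(4) -> no change; set of 4 is {0, 1, 2, 3, 4, 5}
Step 14: union(5, 4) -> already same set; set of 5 now {0, 1, 2, 3, 4, 5}
Step 15: union(4, 2) -> already same set; set of 4 now {0, 1, 2, 3, 4, 5}
Step 16: find(2) -> no change; set of 2 is {0, 1, 2, 3, 4, 5}
Step 17: union(1, 2) -> already same set; set of 1 now {0, 1, 2, 3, 4, 5}
Step 18: find(5) -> no change; set of 5 is {0, 1, 2, 3, 4, 5}
Step 19: union(1, 3) -> already same set; set of 1 now {0, 1, 2, 3, 4, 5}
Step 20: union(1, 0) -> already same set; set of 1 now {0, 1, 2, 3, 4, 5}
Step 21: union(1, 5) -> already same set; set of 1 now {0, 1, 2, 3, 4, 5}
Step 22: find(6) -> no change; set of 6 is {6}
Set of 1: {0, 1, 2, 3, 4, 5}; 6 is not a member.

Answer: no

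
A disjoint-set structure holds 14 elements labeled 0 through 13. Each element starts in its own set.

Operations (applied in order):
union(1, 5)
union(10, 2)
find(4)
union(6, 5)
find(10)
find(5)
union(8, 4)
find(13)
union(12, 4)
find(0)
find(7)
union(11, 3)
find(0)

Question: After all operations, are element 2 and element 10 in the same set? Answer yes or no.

Answer: yes

Derivation:
Step 1: union(1, 5) -> merged; set of 1 now {1, 5}
Step 2: union(10, 2) -> merged; set of 10 now {2, 10}
Step 3: find(4) -> no change; set of 4 is {4}
Step 4: union(6, 5) -> merged; set of 6 now {1, 5, 6}
Step 5: find(10) -> no change; set of 10 is {2, 10}
Step 6: find(5) -> no change; set of 5 is {1, 5, 6}
Step 7: union(8, 4) -> merged; set of 8 now {4, 8}
Step 8: find(13) -> no change; set of 13 is {13}
Step 9: union(12, 4) -> merged; set of 12 now {4, 8, 12}
Step 10: find(0) -> no change; set of 0 is {0}
Step 11: find(7) -> no change; set of 7 is {7}
Step 12: union(11, 3) -> merged; set of 11 now {3, 11}
Step 13: find(0) -> no change; set of 0 is {0}
Set of 2: {2, 10}; 10 is a member.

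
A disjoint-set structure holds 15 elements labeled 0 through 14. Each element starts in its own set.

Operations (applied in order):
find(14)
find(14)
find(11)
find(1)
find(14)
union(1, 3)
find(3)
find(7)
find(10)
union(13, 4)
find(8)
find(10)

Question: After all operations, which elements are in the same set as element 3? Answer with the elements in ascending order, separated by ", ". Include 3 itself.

Answer: 1, 3

Derivation:
Step 1: find(14) -> no change; set of 14 is {14}
Step 2: find(14) -> no change; set of 14 is {14}
Step 3: find(11) -> no change; set of 11 is {11}
Step 4: find(1) -> no change; set of 1 is {1}
Step 5: find(14) -> no change; set of 14 is {14}
Step 6: union(1, 3) -> merged; set of 1 now {1, 3}
Step 7: find(3) -> no change; set of 3 is {1, 3}
Step 8: find(7) -> no change; set of 7 is {7}
Step 9: find(10) -> no change; set of 10 is {10}
Step 10: union(13, 4) -> merged; set of 13 now {4, 13}
Step 11: find(8) -> no change; set of 8 is {8}
Step 12: find(10) -> no change; set of 10 is {10}
Component of 3: {1, 3}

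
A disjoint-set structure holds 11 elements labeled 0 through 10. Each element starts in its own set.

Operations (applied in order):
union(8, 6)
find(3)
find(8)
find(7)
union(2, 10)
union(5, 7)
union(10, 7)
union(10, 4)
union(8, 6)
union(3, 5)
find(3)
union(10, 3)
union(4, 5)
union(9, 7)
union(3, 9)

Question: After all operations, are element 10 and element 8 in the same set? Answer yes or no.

Step 1: union(8, 6) -> merged; set of 8 now {6, 8}
Step 2: find(3) -> no change; set of 3 is {3}
Step 3: find(8) -> no change; set of 8 is {6, 8}
Step 4: find(7) -> no change; set of 7 is {7}
Step 5: union(2, 10) -> merged; set of 2 now {2, 10}
Step 6: union(5, 7) -> merged; set of 5 now {5, 7}
Step 7: union(10, 7) -> merged; set of 10 now {2, 5, 7, 10}
Step 8: union(10, 4) -> merged; set of 10 now {2, 4, 5, 7, 10}
Step 9: union(8, 6) -> already same set; set of 8 now {6, 8}
Step 10: union(3, 5) -> merged; set of 3 now {2, 3, 4, 5, 7, 10}
Step 11: find(3) -> no change; set of 3 is {2, 3, 4, 5, 7, 10}
Step 12: union(10, 3) -> already same set; set of 10 now {2, 3, 4, 5, 7, 10}
Step 13: union(4, 5) -> already same set; set of 4 now {2, 3, 4, 5, 7, 10}
Step 14: union(9, 7) -> merged; set of 9 now {2, 3, 4, 5, 7, 9, 10}
Step 15: union(3, 9) -> already same set; set of 3 now {2, 3, 4, 5, 7, 9, 10}
Set of 10: {2, 3, 4, 5, 7, 9, 10}; 8 is not a member.

Answer: no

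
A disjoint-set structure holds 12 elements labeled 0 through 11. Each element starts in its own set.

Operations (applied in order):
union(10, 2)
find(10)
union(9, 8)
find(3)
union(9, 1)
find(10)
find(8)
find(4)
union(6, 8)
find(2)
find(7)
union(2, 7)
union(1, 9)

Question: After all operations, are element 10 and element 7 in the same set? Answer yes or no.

Step 1: union(10, 2) -> merged; set of 10 now {2, 10}
Step 2: find(10) -> no change; set of 10 is {2, 10}
Step 3: union(9, 8) -> merged; set of 9 now {8, 9}
Step 4: find(3) -> no change; set of 3 is {3}
Step 5: union(9, 1) -> merged; set of 9 now {1, 8, 9}
Step 6: find(10) -> no change; set of 10 is {2, 10}
Step 7: find(8) -> no change; set of 8 is {1, 8, 9}
Step 8: find(4) -> no change; set of 4 is {4}
Step 9: union(6, 8) -> merged; set of 6 now {1, 6, 8, 9}
Step 10: find(2) -> no change; set of 2 is {2, 10}
Step 11: find(7) -> no change; set of 7 is {7}
Step 12: union(2, 7) -> merged; set of 2 now {2, 7, 10}
Step 13: union(1, 9) -> already same set; set of 1 now {1, 6, 8, 9}
Set of 10: {2, 7, 10}; 7 is a member.

Answer: yes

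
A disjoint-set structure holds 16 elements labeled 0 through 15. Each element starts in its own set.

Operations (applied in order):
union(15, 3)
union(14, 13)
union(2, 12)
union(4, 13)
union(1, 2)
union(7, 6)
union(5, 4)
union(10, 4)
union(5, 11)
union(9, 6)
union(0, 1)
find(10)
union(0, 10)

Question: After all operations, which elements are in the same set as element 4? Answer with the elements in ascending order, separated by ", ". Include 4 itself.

Step 1: union(15, 3) -> merged; set of 15 now {3, 15}
Step 2: union(14, 13) -> merged; set of 14 now {13, 14}
Step 3: union(2, 12) -> merged; set of 2 now {2, 12}
Step 4: union(4, 13) -> merged; set of 4 now {4, 13, 14}
Step 5: union(1, 2) -> merged; set of 1 now {1, 2, 12}
Step 6: union(7, 6) -> merged; set of 7 now {6, 7}
Step 7: union(5, 4) -> merged; set of 5 now {4, 5, 13, 14}
Step 8: union(10, 4) -> merged; set of 10 now {4, 5, 10, 13, 14}
Step 9: union(5, 11) -> merged; set of 5 now {4, 5, 10, 11, 13, 14}
Step 10: union(9, 6) -> merged; set of 9 now {6, 7, 9}
Step 11: union(0, 1) -> merged; set of 0 now {0, 1, 2, 12}
Step 12: find(10) -> no change; set of 10 is {4, 5, 10, 11, 13, 14}
Step 13: union(0, 10) -> merged; set of 0 now {0, 1, 2, 4, 5, 10, 11, 12, 13, 14}
Component of 4: {0, 1, 2, 4, 5, 10, 11, 12, 13, 14}

Answer: 0, 1, 2, 4, 5, 10, 11, 12, 13, 14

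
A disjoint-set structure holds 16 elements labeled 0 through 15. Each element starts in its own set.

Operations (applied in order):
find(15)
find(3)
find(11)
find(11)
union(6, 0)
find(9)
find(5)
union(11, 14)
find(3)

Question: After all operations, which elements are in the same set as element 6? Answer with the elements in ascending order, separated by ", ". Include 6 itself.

Answer: 0, 6

Derivation:
Step 1: find(15) -> no change; set of 15 is {15}
Step 2: find(3) -> no change; set of 3 is {3}
Step 3: find(11) -> no change; set of 11 is {11}
Step 4: find(11) -> no change; set of 11 is {11}
Step 5: union(6, 0) -> merged; set of 6 now {0, 6}
Step 6: find(9) -> no change; set of 9 is {9}
Step 7: find(5) -> no change; set of 5 is {5}
Step 8: union(11, 14) -> merged; set of 11 now {11, 14}
Step 9: find(3) -> no change; set of 3 is {3}
Component of 6: {0, 6}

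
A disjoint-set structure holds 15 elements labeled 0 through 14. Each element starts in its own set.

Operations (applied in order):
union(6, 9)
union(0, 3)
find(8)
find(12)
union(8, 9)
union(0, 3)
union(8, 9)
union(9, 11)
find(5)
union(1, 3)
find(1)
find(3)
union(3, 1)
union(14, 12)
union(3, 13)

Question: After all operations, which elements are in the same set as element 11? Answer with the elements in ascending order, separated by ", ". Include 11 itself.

Step 1: union(6, 9) -> merged; set of 6 now {6, 9}
Step 2: union(0, 3) -> merged; set of 0 now {0, 3}
Step 3: find(8) -> no change; set of 8 is {8}
Step 4: find(12) -> no change; set of 12 is {12}
Step 5: union(8, 9) -> merged; set of 8 now {6, 8, 9}
Step 6: union(0, 3) -> already same set; set of 0 now {0, 3}
Step 7: union(8, 9) -> already same set; set of 8 now {6, 8, 9}
Step 8: union(9, 11) -> merged; set of 9 now {6, 8, 9, 11}
Step 9: find(5) -> no change; set of 5 is {5}
Step 10: union(1, 3) -> merged; set of 1 now {0, 1, 3}
Step 11: find(1) -> no change; set of 1 is {0, 1, 3}
Step 12: find(3) -> no change; set of 3 is {0, 1, 3}
Step 13: union(3, 1) -> already same set; set of 3 now {0, 1, 3}
Step 14: union(14, 12) -> merged; set of 14 now {12, 14}
Step 15: union(3, 13) -> merged; set of 3 now {0, 1, 3, 13}
Component of 11: {6, 8, 9, 11}

Answer: 6, 8, 9, 11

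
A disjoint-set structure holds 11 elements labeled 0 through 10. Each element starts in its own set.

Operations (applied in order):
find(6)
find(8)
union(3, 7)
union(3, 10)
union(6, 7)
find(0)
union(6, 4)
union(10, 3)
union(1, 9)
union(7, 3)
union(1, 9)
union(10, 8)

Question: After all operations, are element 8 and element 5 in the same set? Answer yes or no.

Answer: no

Derivation:
Step 1: find(6) -> no change; set of 6 is {6}
Step 2: find(8) -> no change; set of 8 is {8}
Step 3: union(3, 7) -> merged; set of 3 now {3, 7}
Step 4: union(3, 10) -> merged; set of 3 now {3, 7, 10}
Step 5: union(6, 7) -> merged; set of 6 now {3, 6, 7, 10}
Step 6: find(0) -> no change; set of 0 is {0}
Step 7: union(6, 4) -> merged; set of 6 now {3, 4, 6, 7, 10}
Step 8: union(10, 3) -> already same set; set of 10 now {3, 4, 6, 7, 10}
Step 9: union(1, 9) -> merged; set of 1 now {1, 9}
Step 10: union(7, 3) -> already same set; set of 7 now {3, 4, 6, 7, 10}
Step 11: union(1, 9) -> already same set; set of 1 now {1, 9}
Step 12: union(10, 8) -> merged; set of 10 now {3, 4, 6, 7, 8, 10}
Set of 8: {3, 4, 6, 7, 8, 10}; 5 is not a member.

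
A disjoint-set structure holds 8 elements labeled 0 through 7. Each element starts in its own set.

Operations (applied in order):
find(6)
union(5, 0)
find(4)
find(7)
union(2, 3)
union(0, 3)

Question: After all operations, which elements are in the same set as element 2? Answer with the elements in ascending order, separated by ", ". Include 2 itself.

Step 1: find(6) -> no change; set of 6 is {6}
Step 2: union(5, 0) -> merged; set of 5 now {0, 5}
Step 3: find(4) -> no change; set of 4 is {4}
Step 4: find(7) -> no change; set of 7 is {7}
Step 5: union(2, 3) -> merged; set of 2 now {2, 3}
Step 6: union(0, 3) -> merged; set of 0 now {0, 2, 3, 5}
Component of 2: {0, 2, 3, 5}

Answer: 0, 2, 3, 5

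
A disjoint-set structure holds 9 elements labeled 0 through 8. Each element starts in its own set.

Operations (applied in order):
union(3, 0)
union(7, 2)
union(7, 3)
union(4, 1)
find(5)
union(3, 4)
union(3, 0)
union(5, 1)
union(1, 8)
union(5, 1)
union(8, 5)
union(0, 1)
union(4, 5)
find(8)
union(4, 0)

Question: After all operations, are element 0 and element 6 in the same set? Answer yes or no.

Answer: no

Derivation:
Step 1: union(3, 0) -> merged; set of 3 now {0, 3}
Step 2: union(7, 2) -> merged; set of 7 now {2, 7}
Step 3: union(7, 3) -> merged; set of 7 now {0, 2, 3, 7}
Step 4: union(4, 1) -> merged; set of 4 now {1, 4}
Step 5: find(5) -> no change; set of 5 is {5}
Step 6: union(3, 4) -> merged; set of 3 now {0, 1, 2, 3, 4, 7}
Step 7: union(3, 0) -> already same set; set of 3 now {0, 1, 2, 3, 4, 7}
Step 8: union(5, 1) -> merged; set of 5 now {0, 1, 2, 3, 4, 5, 7}
Step 9: union(1, 8) -> merged; set of 1 now {0, 1, 2, 3, 4, 5, 7, 8}
Step 10: union(5, 1) -> already same set; set of 5 now {0, 1, 2, 3, 4, 5, 7, 8}
Step 11: union(8, 5) -> already same set; set of 8 now {0, 1, 2, 3, 4, 5, 7, 8}
Step 12: union(0, 1) -> already same set; set of 0 now {0, 1, 2, 3, 4, 5, 7, 8}
Step 13: union(4, 5) -> already same set; set of 4 now {0, 1, 2, 3, 4, 5, 7, 8}
Step 14: find(8) -> no change; set of 8 is {0, 1, 2, 3, 4, 5, 7, 8}
Step 15: union(4, 0) -> already same set; set of 4 now {0, 1, 2, 3, 4, 5, 7, 8}
Set of 0: {0, 1, 2, 3, 4, 5, 7, 8}; 6 is not a member.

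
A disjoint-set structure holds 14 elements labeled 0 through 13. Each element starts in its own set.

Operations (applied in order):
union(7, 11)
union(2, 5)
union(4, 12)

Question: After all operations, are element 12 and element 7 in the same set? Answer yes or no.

Step 1: union(7, 11) -> merged; set of 7 now {7, 11}
Step 2: union(2, 5) -> merged; set of 2 now {2, 5}
Step 3: union(4, 12) -> merged; set of 4 now {4, 12}
Set of 12: {4, 12}; 7 is not a member.

Answer: no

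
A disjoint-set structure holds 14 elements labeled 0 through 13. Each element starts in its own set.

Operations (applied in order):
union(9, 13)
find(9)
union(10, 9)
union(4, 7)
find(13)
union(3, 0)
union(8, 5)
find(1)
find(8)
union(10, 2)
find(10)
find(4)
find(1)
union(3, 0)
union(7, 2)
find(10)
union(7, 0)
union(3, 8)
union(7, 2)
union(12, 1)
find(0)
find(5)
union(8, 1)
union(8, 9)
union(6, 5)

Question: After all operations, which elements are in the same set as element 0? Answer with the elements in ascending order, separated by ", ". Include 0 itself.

Step 1: union(9, 13) -> merged; set of 9 now {9, 13}
Step 2: find(9) -> no change; set of 9 is {9, 13}
Step 3: union(10, 9) -> merged; set of 10 now {9, 10, 13}
Step 4: union(4, 7) -> merged; set of 4 now {4, 7}
Step 5: find(13) -> no change; set of 13 is {9, 10, 13}
Step 6: union(3, 0) -> merged; set of 3 now {0, 3}
Step 7: union(8, 5) -> merged; set of 8 now {5, 8}
Step 8: find(1) -> no change; set of 1 is {1}
Step 9: find(8) -> no change; set of 8 is {5, 8}
Step 10: union(10, 2) -> merged; set of 10 now {2, 9, 10, 13}
Step 11: find(10) -> no change; set of 10 is {2, 9, 10, 13}
Step 12: find(4) -> no change; set of 4 is {4, 7}
Step 13: find(1) -> no change; set of 1 is {1}
Step 14: union(3, 0) -> already same set; set of 3 now {0, 3}
Step 15: union(7, 2) -> merged; set of 7 now {2, 4, 7, 9, 10, 13}
Step 16: find(10) -> no change; set of 10 is {2, 4, 7, 9, 10, 13}
Step 17: union(7, 0) -> merged; set of 7 now {0, 2, 3, 4, 7, 9, 10, 13}
Step 18: union(3, 8) -> merged; set of 3 now {0, 2, 3, 4, 5, 7, 8, 9, 10, 13}
Step 19: union(7, 2) -> already same set; set of 7 now {0, 2, 3, 4, 5, 7, 8, 9, 10, 13}
Step 20: union(12, 1) -> merged; set of 12 now {1, 12}
Step 21: find(0) -> no change; set of 0 is {0, 2, 3, 4, 5, 7, 8, 9, 10, 13}
Step 22: find(5) -> no change; set of 5 is {0, 2, 3, 4, 5, 7, 8, 9, 10, 13}
Step 23: union(8, 1) -> merged; set of 8 now {0, 1, 2, 3, 4, 5, 7, 8, 9, 10, 12, 13}
Step 24: union(8, 9) -> already same set; set of 8 now {0, 1, 2, 3, 4, 5, 7, 8, 9, 10, 12, 13}
Step 25: union(6, 5) -> merged; set of 6 now {0, 1, 2, 3, 4, 5, 6, 7, 8, 9, 10, 12, 13}
Component of 0: {0, 1, 2, 3, 4, 5, 6, 7, 8, 9, 10, 12, 13}

Answer: 0, 1, 2, 3, 4, 5, 6, 7, 8, 9, 10, 12, 13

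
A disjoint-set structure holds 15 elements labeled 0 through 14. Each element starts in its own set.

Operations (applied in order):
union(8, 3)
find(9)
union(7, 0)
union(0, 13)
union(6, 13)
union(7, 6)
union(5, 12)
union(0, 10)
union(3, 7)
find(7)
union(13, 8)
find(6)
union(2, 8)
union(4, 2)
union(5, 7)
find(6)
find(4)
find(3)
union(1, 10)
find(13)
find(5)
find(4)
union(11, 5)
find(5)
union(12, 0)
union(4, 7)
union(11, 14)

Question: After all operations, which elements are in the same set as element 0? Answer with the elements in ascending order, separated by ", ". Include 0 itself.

Step 1: union(8, 3) -> merged; set of 8 now {3, 8}
Step 2: find(9) -> no change; set of 9 is {9}
Step 3: union(7, 0) -> merged; set of 7 now {0, 7}
Step 4: union(0, 13) -> merged; set of 0 now {0, 7, 13}
Step 5: union(6, 13) -> merged; set of 6 now {0, 6, 7, 13}
Step 6: union(7, 6) -> already same set; set of 7 now {0, 6, 7, 13}
Step 7: union(5, 12) -> merged; set of 5 now {5, 12}
Step 8: union(0, 10) -> merged; set of 0 now {0, 6, 7, 10, 13}
Step 9: union(3, 7) -> merged; set of 3 now {0, 3, 6, 7, 8, 10, 13}
Step 10: find(7) -> no change; set of 7 is {0, 3, 6, 7, 8, 10, 13}
Step 11: union(13, 8) -> already same set; set of 13 now {0, 3, 6, 7, 8, 10, 13}
Step 12: find(6) -> no change; set of 6 is {0, 3, 6, 7, 8, 10, 13}
Step 13: union(2, 8) -> merged; set of 2 now {0, 2, 3, 6, 7, 8, 10, 13}
Step 14: union(4, 2) -> merged; set of 4 now {0, 2, 3, 4, 6, 7, 8, 10, 13}
Step 15: union(5, 7) -> merged; set of 5 now {0, 2, 3, 4, 5, 6, 7, 8, 10, 12, 13}
Step 16: find(6) -> no change; set of 6 is {0, 2, 3, 4, 5, 6, 7, 8, 10, 12, 13}
Step 17: find(4) -> no change; set of 4 is {0, 2, 3, 4, 5, 6, 7, 8, 10, 12, 13}
Step 18: find(3) -> no change; set of 3 is {0, 2, 3, 4, 5, 6, 7, 8, 10, 12, 13}
Step 19: union(1, 10) -> merged; set of 1 now {0, 1, 2, 3, 4, 5, 6, 7, 8, 10, 12, 13}
Step 20: find(13) -> no change; set of 13 is {0, 1, 2, 3, 4, 5, 6, 7, 8, 10, 12, 13}
Step 21: find(5) -> no change; set of 5 is {0, 1, 2, 3, 4, 5, 6, 7, 8, 10, 12, 13}
Step 22: find(4) -> no change; set of 4 is {0, 1, 2, 3, 4, 5, 6, 7, 8, 10, 12, 13}
Step 23: union(11, 5) -> merged; set of 11 now {0, 1, 2, 3, 4, 5, 6, 7, 8, 10, 11, 12, 13}
Step 24: find(5) -> no change; set of 5 is {0, 1, 2, 3, 4, 5, 6, 7, 8, 10, 11, 12, 13}
Step 25: union(12, 0) -> already same set; set of 12 now {0, 1, 2, 3, 4, 5, 6, 7, 8, 10, 11, 12, 13}
Step 26: union(4, 7) -> already same set; set of 4 now {0, 1, 2, 3, 4, 5, 6, 7, 8, 10, 11, 12, 13}
Step 27: union(11, 14) -> merged; set of 11 now {0, 1, 2, 3, 4, 5, 6, 7, 8, 10, 11, 12, 13, 14}
Component of 0: {0, 1, 2, 3, 4, 5, 6, 7, 8, 10, 11, 12, 13, 14}

Answer: 0, 1, 2, 3, 4, 5, 6, 7, 8, 10, 11, 12, 13, 14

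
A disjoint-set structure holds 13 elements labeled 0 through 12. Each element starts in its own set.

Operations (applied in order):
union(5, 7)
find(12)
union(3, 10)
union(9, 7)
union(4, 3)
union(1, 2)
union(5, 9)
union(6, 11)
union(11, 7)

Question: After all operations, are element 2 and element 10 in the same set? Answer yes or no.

Answer: no

Derivation:
Step 1: union(5, 7) -> merged; set of 5 now {5, 7}
Step 2: find(12) -> no change; set of 12 is {12}
Step 3: union(3, 10) -> merged; set of 3 now {3, 10}
Step 4: union(9, 7) -> merged; set of 9 now {5, 7, 9}
Step 5: union(4, 3) -> merged; set of 4 now {3, 4, 10}
Step 6: union(1, 2) -> merged; set of 1 now {1, 2}
Step 7: union(5, 9) -> already same set; set of 5 now {5, 7, 9}
Step 8: union(6, 11) -> merged; set of 6 now {6, 11}
Step 9: union(11, 7) -> merged; set of 11 now {5, 6, 7, 9, 11}
Set of 2: {1, 2}; 10 is not a member.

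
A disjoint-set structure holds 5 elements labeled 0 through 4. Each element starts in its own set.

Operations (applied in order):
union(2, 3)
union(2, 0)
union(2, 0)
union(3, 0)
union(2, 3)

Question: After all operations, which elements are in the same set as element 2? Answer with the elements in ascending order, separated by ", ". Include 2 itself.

Step 1: union(2, 3) -> merged; set of 2 now {2, 3}
Step 2: union(2, 0) -> merged; set of 2 now {0, 2, 3}
Step 3: union(2, 0) -> already same set; set of 2 now {0, 2, 3}
Step 4: union(3, 0) -> already same set; set of 3 now {0, 2, 3}
Step 5: union(2, 3) -> already same set; set of 2 now {0, 2, 3}
Component of 2: {0, 2, 3}

Answer: 0, 2, 3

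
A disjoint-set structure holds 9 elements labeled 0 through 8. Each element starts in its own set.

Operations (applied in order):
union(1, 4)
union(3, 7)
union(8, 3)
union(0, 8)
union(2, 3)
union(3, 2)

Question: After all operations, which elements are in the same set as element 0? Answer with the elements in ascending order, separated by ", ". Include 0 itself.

Answer: 0, 2, 3, 7, 8

Derivation:
Step 1: union(1, 4) -> merged; set of 1 now {1, 4}
Step 2: union(3, 7) -> merged; set of 3 now {3, 7}
Step 3: union(8, 3) -> merged; set of 8 now {3, 7, 8}
Step 4: union(0, 8) -> merged; set of 0 now {0, 3, 7, 8}
Step 5: union(2, 3) -> merged; set of 2 now {0, 2, 3, 7, 8}
Step 6: union(3, 2) -> already same set; set of 3 now {0, 2, 3, 7, 8}
Component of 0: {0, 2, 3, 7, 8}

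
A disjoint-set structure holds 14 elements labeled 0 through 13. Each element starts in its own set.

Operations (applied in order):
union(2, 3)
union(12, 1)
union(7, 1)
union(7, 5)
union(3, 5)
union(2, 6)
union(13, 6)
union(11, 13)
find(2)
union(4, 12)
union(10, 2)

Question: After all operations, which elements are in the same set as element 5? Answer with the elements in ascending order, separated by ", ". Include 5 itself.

Step 1: union(2, 3) -> merged; set of 2 now {2, 3}
Step 2: union(12, 1) -> merged; set of 12 now {1, 12}
Step 3: union(7, 1) -> merged; set of 7 now {1, 7, 12}
Step 4: union(7, 5) -> merged; set of 7 now {1, 5, 7, 12}
Step 5: union(3, 5) -> merged; set of 3 now {1, 2, 3, 5, 7, 12}
Step 6: union(2, 6) -> merged; set of 2 now {1, 2, 3, 5, 6, 7, 12}
Step 7: union(13, 6) -> merged; set of 13 now {1, 2, 3, 5, 6, 7, 12, 13}
Step 8: union(11, 13) -> merged; set of 11 now {1, 2, 3, 5, 6, 7, 11, 12, 13}
Step 9: find(2) -> no change; set of 2 is {1, 2, 3, 5, 6, 7, 11, 12, 13}
Step 10: union(4, 12) -> merged; set of 4 now {1, 2, 3, 4, 5, 6, 7, 11, 12, 13}
Step 11: union(10, 2) -> merged; set of 10 now {1, 2, 3, 4, 5, 6, 7, 10, 11, 12, 13}
Component of 5: {1, 2, 3, 4, 5, 6, 7, 10, 11, 12, 13}

Answer: 1, 2, 3, 4, 5, 6, 7, 10, 11, 12, 13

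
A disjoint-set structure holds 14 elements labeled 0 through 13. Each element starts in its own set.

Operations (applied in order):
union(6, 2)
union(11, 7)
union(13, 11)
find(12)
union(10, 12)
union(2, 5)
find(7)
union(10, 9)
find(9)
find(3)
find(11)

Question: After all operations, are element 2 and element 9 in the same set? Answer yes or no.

Step 1: union(6, 2) -> merged; set of 6 now {2, 6}
Step 2: union(11, 7) -> merged; set of 11 now {7, 11}
Step 3: union(13, 11) -> merged; set of 13 now {7, 11, 13}
Step 4: find(12) -> no change; set of 12 is {12}
Step 5: union(10, 12) -> merged; set of 10 now {10, 12}
Step 6: union(2, 5) -> merged; set of 2 now {2, 5, 6}
Step 7: find(7) -> no change; set of 7 is {7, 11, 13}
Step 8: union(10, 9) -> merged; set of 10 now {9, 10, 12}
Step 9: find(9) -> no change; set of 9 is {9, 10, 12}
Step 10: find(3) -> no change; set of 3 is {3}
Step 11: find(11) -> no change; set of 11 is {7, 11, 13}
Set of 2: {2, 5, 6}; 9 is not a member.

Answer: no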